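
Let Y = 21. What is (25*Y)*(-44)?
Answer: -23100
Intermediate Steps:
(25*Y)*(-44) = (25*21)*(-44) = 525*(-44) = -23100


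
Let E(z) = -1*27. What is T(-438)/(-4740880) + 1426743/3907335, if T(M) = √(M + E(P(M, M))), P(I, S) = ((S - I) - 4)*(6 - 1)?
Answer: 475581/1302445 - I*√465/4740880 ≈ 0.36514 - 4.5485e-6*I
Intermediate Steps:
P(I, S) = -20 - 5*I + 5*S (P(I, S) = (-4 + S - I)*5 = -20 - 5*I + 5*S)
E(z) = -27
T(M) = √(-27 + M) (T(M) = √(M - 27) = √(-27 + M))
T(-438)/(-4740880) + 1426743/3907335 = √(-27 - 438)/(-4740880) + 1426743/3907335 = √(-465)*(-1/4740880) + 1426743*(1/3907335) = (I*√465)*(-1/4740880) + 475581/1302445 = -I*√465/4740880 + 475581/1302445 = 475581/1302445 - I*√465/4740880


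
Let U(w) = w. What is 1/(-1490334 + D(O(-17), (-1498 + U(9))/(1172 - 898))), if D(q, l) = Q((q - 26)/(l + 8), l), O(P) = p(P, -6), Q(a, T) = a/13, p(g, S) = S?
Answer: -9139/13620171194 ≈ -6.7099e-7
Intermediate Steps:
Q(a, T) = a/13 (Q(a, T) = a*(1/13) = a/13)
O(P) = -6
D(q, l) = (-26 + q)/(13*(8 + l)) (D(q, l) = ((q - 26)/(l + 8))/13 = ((-26 + q)/(8 + l))/13 = (-26 + q)/(13*(8 + l)))
1/(-1490334 + D(O(-17), (-1498 + U(9))/(1172 - 898))) = 1/(-1490334 + (-26 - 6)/(13*(8 + (-1498 + 9)/(1172 - 898)))) = 1/(-1490334 + (1/13)*(-32)/(8 - 1489/274)) = 1/(-1490334 + (1/13)*(-32)/(703/274)) = 1/(-1490334 + (1/13)*(274/703)*(-32)) = 1/(-1490334 - 8768/9139) = 1/(-13620171194/9139) = -9139/13620171194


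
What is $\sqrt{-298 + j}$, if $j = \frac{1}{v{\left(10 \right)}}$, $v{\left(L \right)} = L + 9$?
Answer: $\frac{3 i \sqrt{11951}}{19} \approx 17.261 i$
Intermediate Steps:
$v{\left(L \right)} = 9 + L$
$j = \frac{1}{19}$ ($j = \frac{1}{9 + 10} = \frac{1}{19} \approx 0.052632$)
$\sqrt{-298 + j} = \sqrt{-298 + \frac{1}{19}} = \sqrt{- \frac{5661}{19}} = \frac{3 i \sqrt{11951}}{19}$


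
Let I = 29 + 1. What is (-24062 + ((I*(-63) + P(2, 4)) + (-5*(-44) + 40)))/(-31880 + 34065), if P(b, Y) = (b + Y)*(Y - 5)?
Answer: -25698/2185 ≈ -11.761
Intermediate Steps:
I = 30
P(b, Y) = (-5 + Y)*(Y + b) (P(b, Y) = (Y + b)*(-5 + Y) = (-5 + Y)*(Y + b))
(-24062 + ((I*(-63) + P(2, 4)) + (-5*(-44) + 40)))/(-31880 + 34065) = (-24062 + ((30*(-63) + (4² - 5*4 - 5*2 + 4*2)) + (-5*(-44) + 40)))/(-31880 + 34065) = (-24062 + ((-1890 + (16 - 20 - 10 + 8)) + (220 + 40)))/2185 = (-24062 + ((-1890 - 6) + 260))*(1/2185) = (-24062 + (-1896 + 260))*(1/2185) = (-24062 - 1636)*(1/2185) = -25698*1/2185 = -25698/2185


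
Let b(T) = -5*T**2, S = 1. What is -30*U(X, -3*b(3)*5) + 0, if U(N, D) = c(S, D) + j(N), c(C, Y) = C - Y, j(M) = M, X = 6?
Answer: 20040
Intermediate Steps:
U(N, D) = 1 + N - D (U(N, D) = (1 - D) + N = 1 + N - D)
-30*U(X, -3*b(3)*5) + 0 = -30*(1 + 6 - (-(-15)*3**2)*5) + 0 = -30*(1 + 6 - (-(-15)*9)*5) + 0 = -30*(1 + 6 - (-3*(-45))*5) + 0 = -30*(1 + 6 - 135*5) + 0 = -30*(1 + 6 - 1*675) + 0 = -30*(1 + 6 - 675) + 0 = -30*(-668) + 0 = 20040 + 0 = 20040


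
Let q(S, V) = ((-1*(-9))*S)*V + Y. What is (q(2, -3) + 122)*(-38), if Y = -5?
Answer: -2394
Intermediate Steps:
q(S, V) = -5 + 9*S*V (q(S, V) = ((-1*(-9))*S)*V - 5 = (9*S)*V - 5 = 9*S*V - 5 = -5 + 9*S*V)
(q(2, -3) + 122)*(-38) = ((-5 + 9*2*(-3)) + 122)*(-38) = ((-5 - 54) + 122)*(-38) = (-59 + 122)*(-38) = 63*(-38) = -2394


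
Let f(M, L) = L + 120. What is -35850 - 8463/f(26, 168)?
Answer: -3444421/96 ≈ -35879.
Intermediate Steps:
f(M, L) = 120 + L
-35850 - 8463/f(26, 168) = -35850 - 8463/(120 + 168) = -35850 - 8463/288 = -35850 - 1*2821/96 = -35850 - 2821/96 = -3444421/96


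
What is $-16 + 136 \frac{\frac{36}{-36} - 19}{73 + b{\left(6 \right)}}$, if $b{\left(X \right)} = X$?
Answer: $- \frac{3984}{79} \approx -50.43$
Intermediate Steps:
$-16 + 136 \frac{\frac{36}{-36} - 19}{73 + b{\left(6 \right)}} = -16 + 136 \frac{\frac{36}{-36} - 19}{73 + 6} = -16 + 136 \frac{36 \left(- \frac{1}{36}\right) - 19}{79} = -16 + 136 \left(-1 - 19\right) \frac{1}{79} = -16 + 136 \left(\left(-20\right) \frac{1}{79}\right) = -16 + 136 \left(- \frac{20}{79}\right) = -16 - \frac{2720}{79} = - \frac{3984}{79}$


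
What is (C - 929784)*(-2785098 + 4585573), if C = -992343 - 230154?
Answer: -3875128133475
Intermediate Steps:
C = -1222497
(C - 929784)*(-2785098 + 4585573) = (-1222497 - 929784)*(-2785098 + 4585573) = -2152281*1800475 = -3875128133475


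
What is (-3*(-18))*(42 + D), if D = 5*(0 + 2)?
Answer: 2808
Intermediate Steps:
D = 10 (D = 5*2 = 10)
(-3*(-18))*(42 + D) = (-3*(-18))*(42 + 10) = 54*52 = 2808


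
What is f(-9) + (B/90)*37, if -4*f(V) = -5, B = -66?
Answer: -1553/60 ≈ -25.883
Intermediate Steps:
f(V) = 5/4 (f(V) = -¼*(-5) = 5/4)
f(-9) + (B/90)*37 = 5/4 - 66/90*37 = 5/4 - 66*1/90*37 = 5/4 - 11/15*37 = 5/4 - 407/15 = -1553/60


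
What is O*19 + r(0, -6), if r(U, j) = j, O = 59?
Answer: 1115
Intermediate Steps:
O*19 + r(0, -6) = 59*19 - 6 = 1121 - 6 = 1115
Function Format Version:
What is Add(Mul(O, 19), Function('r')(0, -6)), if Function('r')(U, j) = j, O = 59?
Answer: 1115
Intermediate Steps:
Add(Mul(O, 19), Function('r')(0, -6)) = Add(Mul(59, 19), -6) = Add(1121, -6) = 1115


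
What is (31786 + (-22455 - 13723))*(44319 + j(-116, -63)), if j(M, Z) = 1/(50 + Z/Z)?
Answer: -3309035280/17 ≈ -1.9465e+8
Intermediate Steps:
j(M, Z) = 1/51 (j(M, Z) = 1/(50 + 1) = 1/51)
(31786 + (-22455 - 13723))*(44319 + j(-116, -63)) = (31786 + (-22455 - 13723))*(44319 + 1/51) = (31786 - 36178)*(2260270/51) = -4392*2260270/51 = -3309035280/17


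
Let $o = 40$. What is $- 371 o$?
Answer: $-14840$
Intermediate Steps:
$- 371 o = \left(-371\right) 40 = -14840$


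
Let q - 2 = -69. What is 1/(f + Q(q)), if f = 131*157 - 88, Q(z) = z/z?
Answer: 1/20480 ≈ 4.8828e-5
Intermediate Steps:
q = -67 (q = 2 - 69 = -67)
Q(z) = 1
f = 20479 (f = 20567 - 88 = 20479)
1/(f + Q(q)) = 1/(20479 + 1) = 1/20480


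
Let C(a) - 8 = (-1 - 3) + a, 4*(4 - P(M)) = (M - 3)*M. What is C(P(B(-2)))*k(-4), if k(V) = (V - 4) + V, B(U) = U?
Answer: -66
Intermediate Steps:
P(M) = 4 - M*(-3 + M)/4 (P(M) = 4 - (M - 3)*M/4 = 4 - (-3 + M)*M/4 = 4 - M*(-3 + M)/4)
k(V) = -4 + 2*V (k(V) = (-4 + V) + V = -4 + 2*V)
C(a) = 4 + a (C(a) = 8 + ((-1 - 3) + a) = 8 + (-4 + a) = 4 + a)
C(P(B(-2)))*k(-4) = (4 + (4 - ¼*(-2)² + (¾)*(-2)))*(-4 + 2*(-4)) = (4 + (4 - ¼*4 - 3/2))*(-4 - 8) = (4 + (4 - 1 - 3/2))*(-12) = (4 + 3/2)*(-12) = (11/2)*(-12) = -66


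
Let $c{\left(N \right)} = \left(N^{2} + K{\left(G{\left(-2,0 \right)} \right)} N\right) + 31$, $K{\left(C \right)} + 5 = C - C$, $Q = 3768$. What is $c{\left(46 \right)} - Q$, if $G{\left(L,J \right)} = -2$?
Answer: $-1851$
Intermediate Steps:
$K{\left(C \right)} = -5$ ($K{\left(C \right)} = -5 + \left(C - C\right) = -5 + 0 = -5$)
$c{\left(N \right)} = 31 + N^{2} - 5 N$ ($c{\left(N \right)} = \left(N^{2} - 5 N\right) + 31 = 31 + N^{2} - 5 N$)
$c{\left(46 \right)} - Q = \left(31 + 46^{2} - 230\right) - 3768 = \left(31 + 2116 - 230\right) - 3768 = 1917 - 3768 = -1851$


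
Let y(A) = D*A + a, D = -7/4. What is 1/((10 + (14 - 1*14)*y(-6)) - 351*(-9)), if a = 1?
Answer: 1/3169 ≈ 0.00031556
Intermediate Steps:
D = -7/4 (D = -7*¼ = -7/4 ≈ -1.7500)
y(A) = 1 - 7*A/4 (y(A) = -7*A/4 + 1 = 1 - 7*A/4)
1/((10 + (14 - 1*14)*y(-6)) - 351*(-9)) = 1/((10 + (14 - 1*14)*(1 - 7/4*(-6))) - 351*(-9)) = 1/((10 + (14 - 14)*(1 + 21/2)) + 3159) = 1/((10 + 0*(23/2)) + 3159) = 1/((10 + 0) + 3159) = 1/(10 + 3159) = 1/3169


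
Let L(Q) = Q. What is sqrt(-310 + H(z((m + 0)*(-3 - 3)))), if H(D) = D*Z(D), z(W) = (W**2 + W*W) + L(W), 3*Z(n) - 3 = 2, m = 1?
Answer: 10*I*sqrt(2) ≈ 14.142*I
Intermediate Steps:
Z(n) = 5/3 (Z(n) = 1 + (1/3)*2 = 1 + 2/3 = 5/3)
z(W) = W + 2*W**2 (z(W) = (W**2 + W*W) + W = (W**2 + W**2) + W = 2*W**2 + W = W + 2*W**2)
H(D) = 5*D/3 (H(D) = D*(5/3) = 5*D/3)
sqrt(-310 + H(z((m + 0)*(-3 - 3)))) = sqrt(-310 + 5*(((1 + 0)*(-3 - 3))*(1 + 2*((1 + 0)*(-3 - 3))))/3) = sqrt(-310 + 5*((1*(-6))*(1 + 2*(1*(-6))))/3) = sqrt(-310 + 5*(-6*(1 + 2*(-6)))/3) = sqrt(-310 + 5*(-6*(1 - 12))/3) = sqrt(-310 + 5*(-6*(-11))/3) = sqrt(-310 + (5/3)*66) = sqrt(-310 + 110) = sqrt(-200) = 10*I*sqrt(2)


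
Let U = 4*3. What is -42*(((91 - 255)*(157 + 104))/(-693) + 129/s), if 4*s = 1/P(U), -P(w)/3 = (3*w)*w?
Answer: 308927496/11 ≈ 2.8084e+7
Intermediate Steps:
U = 12
P(w) = -9*w² (P(w) = -3*3*w*w = -9*w²)
s = -1/5184 (s = 1/(4*((-9*12²))) = 1/(4*((-9*144))) = (¼)/(-1296) = (¼)*(-1/1296) = -1/5184 ≈ -0.00019290)
-42*(((91 - 255)*(157 + 104))/(-693) + 129/s) = -42*(((91 - 255)*(157 + 104))/(-693) + 129/(-1/5184)) = -42*(-164*261*(-1/693) + 129*(-5184)) = -42*(-42804*(-1/693) - 668736) = -42*(4756/77 - 668736) = -42*(-51487916/77) = 308927496/11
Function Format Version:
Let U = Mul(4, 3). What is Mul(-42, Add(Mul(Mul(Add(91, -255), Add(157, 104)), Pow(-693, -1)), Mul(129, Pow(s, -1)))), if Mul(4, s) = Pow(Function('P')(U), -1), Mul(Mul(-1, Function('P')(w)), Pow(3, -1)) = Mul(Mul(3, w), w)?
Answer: Rational(308927496, 11) ≈ 2.8084e+7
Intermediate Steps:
U = 12
Function('P')(w) = Mul(-9, Pow(w, 2)) (Function('P')(w) = Mul(-3, Mul(Mul(3, w), w)) = Mul(-3, Mul(3, Pow(w, 2))) = Mul(-9, Pow(w, 2)))
s = Rational(-1, 5184) (s = Mul(Rational(1, 4), Pow(Mul(-9, Pow(12, 2)), -1)) = Mul(Rational(1, 4), Pow(Mul(-9, 144), -1)) = Mul(Rational(1, 4), Pow(-1296, -1)) = Mul(Rational(1, 4), Rational(-1, 1296)) = Rational(-1, 5184) ≈ -0.00019290)
Mul(-42, Add(Mul(Mul(Add(91, -255), Add(157, 104)), Pow(-693, -1)), Mul(129, Pow(s, -1)))) = Mul(-42, Add(Mul(Mul(Add(91, -255), Add(157, 104)), Pow(-693, -1)), Mul(129, Pow(Rational(-1, 5184), -1)))) = Mul(-42, Add(Mul(Mul(-164, 261), Rational(-1, 693)), Mul(129, -5184))) = Mul(-42, Add(Mul(-42804, Rational(-1, 693)), -668736)) = Mul(-42, Add(Rational(4756, 77), -668736)) = Mul(-42, Rational(-51487916, 77)) = Rational(308927496, 11)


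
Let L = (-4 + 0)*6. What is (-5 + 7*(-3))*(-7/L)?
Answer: -91/12 ≈ -7.5833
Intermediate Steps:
L = -24 (L = -4*6 = -24)
(-5 + 7*(-3))*(-7/L) = (-5 + 7*(-3))*(-7/(-24)) = (-5 - 21)*(-7*(-1/24)) = -26*7/24 = -91/12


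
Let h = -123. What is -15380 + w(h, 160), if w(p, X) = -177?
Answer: -15557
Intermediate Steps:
-15380 + w(h, 160) = -15380 - 177 = -15557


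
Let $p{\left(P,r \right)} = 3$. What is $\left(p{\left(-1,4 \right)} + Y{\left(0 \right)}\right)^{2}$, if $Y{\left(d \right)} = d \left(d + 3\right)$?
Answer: $9$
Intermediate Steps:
$Y{\left(d \right)} = d \left(3 + d\right)$
$\left(p{\left(-1,4 \right)} + Y{\left(0 \right)}\right)^{2} = \left(3 + 0 \left(3 + 0\right)\right)^{2} = \left(3 + 0 \cdot 3\right)^{2} = \left(3 + 0\right)^{2} = 3^{2} = 9$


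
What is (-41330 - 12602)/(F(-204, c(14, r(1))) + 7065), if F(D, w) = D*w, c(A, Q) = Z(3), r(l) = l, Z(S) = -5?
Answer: -53932/8085 ≈ -6.6706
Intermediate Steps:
c(A, Q) = -5
(-41330 - 12602)/(F(-204, c(14, r(1))) + 7065) = (-41330 - 12602)/(-204*(-5) + 7065) = -53932/(1020 + 7065) = -53932/8085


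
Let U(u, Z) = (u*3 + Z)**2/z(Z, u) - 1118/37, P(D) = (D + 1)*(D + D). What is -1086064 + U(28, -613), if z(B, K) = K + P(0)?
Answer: -1114839491/1036 ≈ -1.0761e+6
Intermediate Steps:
P(D) = 2*D*(1 + D) (P(D) = (1 + D)*(2*D) = 2*D*(1 + D))
z(B, K) = K (z(B, K) = K + 2*0*(1 + 0) = K + 2*0*1 = K + 0 = K)
U(u, Z) = -1118/37 + (Z + 3*u)**2/u (U(u, Z) = (u*3 + Z)**2/u - 1118/37 = (3*u + Z)**2/u - 1118*1/37 = (Z + 3*u)**2/u - 1118/37 = -1118/37 + (Z + 3*u)**2/u)
-1086064 + U(28, -613) = -1086064 + (-1118/37 + (-613 + 3*28)**2/28) = -1086064 + (-1118/37 + (-613 + 84)**2/28) = -1086064 + (-1118/37 + (1/28)*(-529)**2) = -1086064 + (-1118/37 + (1/28)*279841) = -1086064 + (-1118/37 + 279841/28) = -1086064 + 10322813/1036 = -1114839491/1036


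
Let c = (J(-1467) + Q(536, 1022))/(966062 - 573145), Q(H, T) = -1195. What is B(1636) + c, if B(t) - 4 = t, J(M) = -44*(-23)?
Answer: 644383697/392917 ≈ 1640.0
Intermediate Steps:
J(M) = 1012
B(t) = 4 + t
c = -183/392917 (c = (1012 - 1195)/(966062 - 573145) = -183/392917 ≈ -0.00046575)
B(1636) + c = (4 + 1636) - 183/392917 = 1640 - 183/392917 = 644383697/392917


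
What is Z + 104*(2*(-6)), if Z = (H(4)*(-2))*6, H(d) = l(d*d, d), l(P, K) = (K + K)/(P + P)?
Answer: -1251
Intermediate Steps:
l(P, K) = K/P (l(P, K) = (2*K)/((2*P)) = (2*K)*(1/(2*P)) = K/P)
H(d) = 1/d (H(d) = d/((d*d)) = d/(d²) = d/d² = 1/d)
Z = -3 (Z = (-2/4)*6 = ((¼)*(-2))*6 = -½*6 = -3)
Z + 104*(2*(-6)) = -3 + 104*(2*(-6)) = -3 + 104*(-12) = -3 - 1248 = -1251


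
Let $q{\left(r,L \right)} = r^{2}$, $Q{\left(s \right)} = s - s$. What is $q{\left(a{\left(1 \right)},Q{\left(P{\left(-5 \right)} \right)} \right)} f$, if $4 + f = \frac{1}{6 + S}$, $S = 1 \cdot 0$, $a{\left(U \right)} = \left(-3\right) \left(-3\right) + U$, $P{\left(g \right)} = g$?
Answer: $- \frac{1150}{3} \approx -383.33$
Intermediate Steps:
$a{\left(U \right)} = 9 + U$
$Q{\left(s \right)} = 0$
$S = 0$
$f = - \frac{23}{6}$ ($f = -4 + \frac{1}{6 + 0} = -4 + \frac{1}{6} = - \frac{23}{6} \approx -3.8333$)
$q{\left(a{\left(1 \right)},Q{\left(P{\left(-5 \right)} \right)} \right)} f = \left(9 + 1\right)^{2} \left(- \frac{23}{6}\right) = 10^{2} \left(- \frac{23}{6}\right) = 100 \left(- \frac{23}{6}\right) = - \frac{1150}{3}$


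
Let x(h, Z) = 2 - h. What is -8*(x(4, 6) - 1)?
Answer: 24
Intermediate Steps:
-8*(x(4, 6) - 1) = -8*((2 - 1*4) - 1) = -8*((2 - 4) - 1) = -8*(-2 - 1) = -8*(-3) = 24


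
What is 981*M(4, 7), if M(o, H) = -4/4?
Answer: -981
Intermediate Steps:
M(o, H) = -1 (M(o, H) = -4*¼ = -1)
981*M(4, 7) = 981*(-1) = -981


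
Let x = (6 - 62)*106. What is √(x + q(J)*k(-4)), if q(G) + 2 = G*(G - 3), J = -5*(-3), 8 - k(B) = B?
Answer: 10*I*√38 ≈ 61.644*I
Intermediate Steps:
k(B) = 8 - B
J = 15
q(G) = -2 + G*(-3 + G) (q(G) = -2 + G*(G - 3) = -2 + G*(-3 + G))
x = -5936 (x = -56*106 = -5936)
√(x + q(J)*k(-4)) = √(-5936 + (-2 + 15² - 3*15)*(8 - 1*(-4))) = √(-5936 + (-2 + 225 - 45)*(8 + 4)) = √(-5936 + 178*12) = √(-5936 + 2136) = √(-3800) = 10*I*√38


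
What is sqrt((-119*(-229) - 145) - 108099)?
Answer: I*sqrt(80993) ≈ 284.59*I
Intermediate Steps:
sqrt((-119*(-229) - 145) - 108099) = sqrt((27251 - 145) - 108099) = sqrt(27106 - 108099) = sqrt(-80993) = I*sqrt(80993)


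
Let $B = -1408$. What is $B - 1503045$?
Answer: $-1504453$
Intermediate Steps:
$B - 1503045 = -1408 - 1503045 = -1504453$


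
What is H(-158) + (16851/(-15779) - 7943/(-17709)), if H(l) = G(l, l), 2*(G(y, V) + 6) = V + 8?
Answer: -22806936953/279430311 ≈ -81.619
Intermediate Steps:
G(y, V) = -2 + V/2 (G(y, V) = -6 + (V + 8)/2 = -6 + (8 + V)/2 = -6 + (4 + V/2) = -2 + V/2)
H(l) = -2 + l/2
H(-158) + (16851/(-15779) - 7943/(-17709)) = (-2 + (½)*(-158)) + (16851/(-15779) - 7943/(-17709)) = (-2 - 79) + (16851*(-1/15779) - 7943*(-1/17709)) = -81 + (-16851/15779 + 7943/17709) = -81 - 173081762/279430311 = -22806936953/279430311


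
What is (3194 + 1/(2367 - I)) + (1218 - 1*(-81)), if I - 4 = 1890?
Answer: 2125190/473 ≈ 4493.0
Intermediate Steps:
I = 1894 (I = 4 + 1890 = 1894)
(3194 + 1/(2367 - I)) + (1218 - 1*(-81)) = (3194 + 1/(2367 - 1*1894)) + (1218 - 1*(-81)) = (3194 + 1/(2367 - 1894)) + (1218 + 81) = (3194 + 1/473) + 1299 = 1510763/473 + 1299 = 2125190/473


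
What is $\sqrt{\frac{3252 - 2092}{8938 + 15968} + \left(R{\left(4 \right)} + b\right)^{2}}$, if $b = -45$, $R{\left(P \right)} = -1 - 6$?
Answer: $\frac{2 \sqrt{104833998969}}{12453} \approx 52.0$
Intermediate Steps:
$R{\left(P \right)} = -7$ ($R{\left(P \right)} = -1 - 6 = -7$)
$\sqrt{\frac{3252 - 2092}{8938 + 15968} + \left(R{\left(4 \right)} + b\right)^{2}} = \sqrt{\frac{3252 - 2092}{8938 + 15968} + \left(-7 - 45\right)^{2}} = \sqrt{\frac{1160}{24906} + \left(-52\right)^{2}} = \sqrt{1160 \cdot \frac{1}{24906} + 2704} = \sqrt{\frac{580}{12453} + 2704} = \sqrt{\frac{33673492}{12453}} = \frac{2 \sqrt{104833998969}}{12453}$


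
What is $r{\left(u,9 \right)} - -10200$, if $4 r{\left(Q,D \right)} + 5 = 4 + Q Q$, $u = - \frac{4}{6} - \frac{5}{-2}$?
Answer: $\frac{1468885}{144} \approx 10201.0$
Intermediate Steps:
$u = \frac{11}{6}$ ($u = \left(-4\right) \frac{1}{6} - - \frac{5}{2} = - \frac{2}{3} + \frac{5}{2} = \frac{11}{6} \approx 1.8333$)
$r{\left(Q,D \right)} = - \frac{1}{4} + \frac{Q^{2}}{4}$ ($r{\left(Q,D \right)} = - \frac{5}{4} + \frac{4 + Q Q}{4} = - \frac{5}{4} + \frac{4 + Q^{2}}{4} = - \frac{5}{4} + \left(1 + \frac{Q^{2}}{4}\right) = - \frac{1}{4} + \frac{Q^{2}}{4}$)
$r{\left(u,9 \right)} - -10200 = \left(- \frac{1}{4} + \frac{\left(\frac{11}{6}\right)^{2}}{4}\right) - -10200 = \left(- \frac{1}{4} + \frac{1}{4} \cdot \frac{121}{36}\right) + 10200 = \left(- \frac{1}{4} + \frac{121}{144}\right) + 10200 = \frac{85}{144} + 10200 = \frac{1468885}{144}$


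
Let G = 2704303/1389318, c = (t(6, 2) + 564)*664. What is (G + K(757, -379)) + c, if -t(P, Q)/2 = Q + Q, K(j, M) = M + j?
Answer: 73348834717/198474 ≈ 3.6956e+5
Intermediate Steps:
t(P, Q) = -4*Q (t(P, Q) = -2*(Q + Q) = -4*Q)
c = 369184 (c = (-4*2 + 564)*664 = (-8 + 564)*664 = 556*664 = 369184)
G = 386329/198474 (G = 2704303*(1/1389318) = 386329/198474 ≈ 1.9465)
(G + K(757, -379)) + c = (386329/198474 + (-379 + 757)) + 369184 = (386329/198474 + 378) + 369184 = 75409501/198474 + 369184 = 73348834717/198474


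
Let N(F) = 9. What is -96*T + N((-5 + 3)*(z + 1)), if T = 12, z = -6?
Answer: -1143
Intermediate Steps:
-96*T + N((-5 + 3)*(z + 1)) = -96*12 + 9 = -1152 + 9 = -1143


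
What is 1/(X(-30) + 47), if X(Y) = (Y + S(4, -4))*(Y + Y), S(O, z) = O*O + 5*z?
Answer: 1/2087 ≈ 0.00047916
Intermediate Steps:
S(O, z) = O**2 + 5*z
X(Y) = 2*Y*(-4 + Y) (X(Y) = (Y + (4**2 + 5*(-4)))*(Y + Y) = (Y + (16 - 20))*(2*Y) = (Y - 4)*(2*Y) = (-4 + Y)*(2*Y) = 2*Y*(-4 + Y))
1/(X(-30) + 47) = 1/(2*(-30)*(-4 - 30) + 47) = 1/(2*(-30)*(-34) + 47) = 1/(2040 + 47) = 1/2087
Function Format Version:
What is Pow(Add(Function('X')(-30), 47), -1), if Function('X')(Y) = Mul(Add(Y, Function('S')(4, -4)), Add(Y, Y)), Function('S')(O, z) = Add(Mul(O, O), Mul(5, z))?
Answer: Rational(1, 2087) ≈ 0.00047916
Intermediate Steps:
Function('S')(O, z) = Add(Pow(O, 2), Mul(5, z))
Function('X')(Y) = Mul(2, Y, Add(-4, Y)) (Function('X')(Y) = Mul(Add(Y, Add(Pow(4, 2), Mul(5, -4))), Add(Y, Y)) = Mul(Add(Y, Add(16, -20)), Mul(2, Y)) = Mul(Add(Y, -4), Mul(2, Y)) = Mul(Add(-4, Y), Mul(2, Y)) = Mul(2, Y, Add(-4, Y)))
Pow(Add(Function('X')(-30), 47), -1) = Pow(Add(Mul(2, -30, Add(-4, -30)), 47), -1) = Pow(Add(Mul(2, -30, -34), 47), -1) = Pow(Add(2040, 47), -1) = Pow(2087, -1) = Rational(1, 2087)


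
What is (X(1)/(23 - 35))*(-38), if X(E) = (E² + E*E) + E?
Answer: 19/2 ≈ 9.5000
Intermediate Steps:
X(E) = E + 2*E² (X(E) = (E² + E²) + E = 2*E² + E = E + 2*E²)
(X(1)/(23 - 35))*(-38) = ((1*(1 + 2*1))/(23 - 35))*(-38) = ((1*(1 + 2))/(-12))*(-38) = ((1*3)*(-1/12))*(-38) = (3*(-1/12))*(-38) = -¼*(-38) = 19/2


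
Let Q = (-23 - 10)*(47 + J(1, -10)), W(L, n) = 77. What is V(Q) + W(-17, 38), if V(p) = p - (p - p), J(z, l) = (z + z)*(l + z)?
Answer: -880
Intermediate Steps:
J(z, l) = 2*z*(l + z) (J(z, l) = (2*z)*(l + z) = 2*z*(l + z))
Q = -957 (Q = (-23 - 10)*(47 + 2*1*(-10 + 1)) = -33*(47 + 2*1*(-9)) = -33*(47 - 18) = -33*29 = -957)
V(p) = p (V(p) = p - 1*0 = p + 0 = p)
V(Q) + W(-17, 38) = -957 + 77 = -880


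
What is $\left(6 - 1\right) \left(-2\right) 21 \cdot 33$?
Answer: $-6930$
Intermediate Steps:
$\left(6 - 1\right) \left(-2\right) 21 \cdot 33 = 5 \left(-2\right) 21 \cdot 33 = \left(-10\right) 21 \cdot 33 = \left(-210\right) 33 = -6930$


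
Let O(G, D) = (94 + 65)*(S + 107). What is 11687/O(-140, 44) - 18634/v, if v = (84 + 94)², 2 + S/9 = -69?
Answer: -486625925/670021548 ≈ -0.72628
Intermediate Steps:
S = -639 (S = -18 + 9*(-69) = -18 - 621 = -639)
v = 31684 (v = 178² = 31684)
O(G, D) = -84588 (O(G, D) = (94 + 65)*(-639 + 107) = 159*(-532) = -84588)
11687/O(-140, 44) - 18634/v = 11687/(-84588) - 18634/31684 = 11687*(-1/84588) - 18634*1/31684 = -11687/84588 - 9317/15842 = -486625925/670021548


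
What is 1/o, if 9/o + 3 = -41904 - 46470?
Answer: -29459/3 ≈ -9819.7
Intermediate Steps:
o = -3/29459 (o = 9/(-3 + (-41904 - 46470)) = 9/(-3 - 88374) = 9/(-88377) = 9*(-1/88377) = -3/29459 ≈ -0.00010184)
1/o = 1/(-3/29459) = -29459/3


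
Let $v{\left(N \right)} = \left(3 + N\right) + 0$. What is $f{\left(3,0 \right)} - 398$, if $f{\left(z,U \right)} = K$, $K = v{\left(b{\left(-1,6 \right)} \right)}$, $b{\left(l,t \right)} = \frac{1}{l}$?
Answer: $-396$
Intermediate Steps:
$v{\left(N \right)} = 3 + N$
$K = 2$ ($K = 3 + \frac{1}{-1} = 3 - 1 = 2$)
$f{\left(z,U \right)} = 2$
$f{\left(3,0 \right)} - 398 = 2 - 398 = -396$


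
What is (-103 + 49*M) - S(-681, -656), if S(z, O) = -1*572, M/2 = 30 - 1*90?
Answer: -5411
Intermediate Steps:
M = -120 (M = 2*(30 - 1*90) = 2*(30 - 90) = 2*(-60) = -120)
S(z, O) = -572
(-103 + 49*M) - S(-681, -656) = (-103 + 49*(-120)) - 1*(-572) = (-103 - 5880) + 572 = -5983 + 572 = -5411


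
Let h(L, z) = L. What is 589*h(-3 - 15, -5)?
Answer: -10602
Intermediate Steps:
589*h(-3 - 15, -5) = 589*(-3 - 15) = 589*(-18) = -10602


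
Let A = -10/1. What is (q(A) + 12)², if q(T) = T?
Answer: 4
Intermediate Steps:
A = -10 (A = -10*1 = -10)
(q(A) + 12)² = (-10 + 12)² = 2² = 4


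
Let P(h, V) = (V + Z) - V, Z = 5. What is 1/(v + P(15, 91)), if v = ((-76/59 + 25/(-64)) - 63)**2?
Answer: 14258176/59718118409 ≈ 0.00023876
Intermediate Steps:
v = 59646827529/14258176 (v = ((-76*1/59 + 25*(-1/64)) - 63)**2 = ((-76/59 - 25/64) - 63)**2 = (-6339/3776 - 63)**2 = (-244227/3776)**2 = 59646827529/14258176 ≈ 4183.3)
P(h, V) = 5 (P(h, V) = (V + 5) - V = (5 + V) - V = 5)
1/(v + P(15, 91)) = 1/(59646827529/14258176 + 5) = 1/(59718118409/14258176) = 14258176/59718118409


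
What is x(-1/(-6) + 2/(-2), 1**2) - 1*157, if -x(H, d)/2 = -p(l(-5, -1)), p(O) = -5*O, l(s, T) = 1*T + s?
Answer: -97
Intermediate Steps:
l(s, T) = T + s
x(H, d) = 60 (x(H, d) = -(-2)*(-5*(-1 - 5)) = -(-2)*(-5*(-6)) = -(-2)*30 = -2*(-30) = 60)
x(-1/(-6) + 2/(-2), 1**2) - 1*157 = 60 - 1*157 = 60 - 157 = -97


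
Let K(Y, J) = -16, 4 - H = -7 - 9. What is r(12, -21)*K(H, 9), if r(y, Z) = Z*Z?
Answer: -7056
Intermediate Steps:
H = 20 (H = 4 - (-7 - 9) = 4 - 1*(-16) = 4 + 16 = 20)
r(y, Z) = Z²
r(12, -21)*K(H, 9) = (-21)²*(-16) = 441*(-16) = -7056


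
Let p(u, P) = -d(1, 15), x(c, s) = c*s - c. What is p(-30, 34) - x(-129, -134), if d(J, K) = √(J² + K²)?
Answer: -17415 - √226 ≈ -17430.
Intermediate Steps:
x(c, s) = -c + c*s
p(u, P) = -√226 (p(u, P) = -√(1² + 15²) = -√(1 + 225) = -√226)
p(-30, 34) - x(-129, -134) = -√226 - (-129)*(-1 - 134) = -√226 - (-129)*(-135) = -√226 - 1*17415 = -√226 - 17415 = -17415 - √226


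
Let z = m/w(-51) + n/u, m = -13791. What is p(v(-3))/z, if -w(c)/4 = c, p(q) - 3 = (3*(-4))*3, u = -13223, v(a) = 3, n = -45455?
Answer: 29672412/57695191 ≈ 0.51430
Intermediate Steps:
p(q) = -33 (p(q) = 3 + (3*(-4))*3 = 3 - 12*3 = 3 - 36 = -33)
w(c) = -4*c
z = -57695191/899164 (z = -13791/((-4*(-51))) - 45455/(-13223) = -13791/204 - 45455*(-1/13223) = -13791*1/204 + 45455/13223 = -4597/68 + 45455/13223 = -57695191/899164 ≈ -64.165)
p(v(-3))/z = -33/(-57695191/899164) = -33*(-899164/57695191) = 29672412/57695191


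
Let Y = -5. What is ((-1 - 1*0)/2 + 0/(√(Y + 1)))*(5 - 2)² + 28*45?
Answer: 2511/2 ≈ 1255.5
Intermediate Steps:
((-1 - 1*0)/2 + 0/(√(Y + 1)))*(5 - 2)² + 28*45 = ((-1 - 1*0)/2 + 0/(√(-5 + 1)))*(5 - 2)² + 28*45 = ((-1 + 0)*(½) + 0/(√(-4)))*3² + 1260 = (-1*½ + 0/((2*I)))*9 + 1260 = (-½ + 0*(-I/2))*9 + 1260 = (-½ + 0)*9 + 1260 = -½*9 + 1260 = -9/2 + 1260 = 2511/2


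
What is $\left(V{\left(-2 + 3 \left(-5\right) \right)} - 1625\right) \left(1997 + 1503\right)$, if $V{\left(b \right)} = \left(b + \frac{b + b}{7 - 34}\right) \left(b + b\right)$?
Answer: $- \frac{102987500}{27} \approx -3.8144 \cdot 10^{6}$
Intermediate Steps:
$V{\left(b \right)} = \frac{50 b^{2}}{27}$ ($V{\left(b \right)} = \left(b + \frac{2 b}{-27}\right) 2 b = \left(b + 2 b \left(- \frac{1}{27}\right)\right) 2 b = \left(b - \frac{2 b}{27}\right) 2 b = \frac{25 b}{27} \cdot 2 b = \frac{50 b^{2}}{27}$)
$\left(V{\left(-2 + 3 \left(-5\right) \right)} - 1625\right) \left(1997 + 1503\right) = \left(\frac{50 \left(-2 + 3 \left(-5\right)\right)^{2}}{27} - 1625\right) \left(1997 + 1503\right) = \left(\frac{50 \left(-2 - 15\right)^{2}}{27} - 1625\right) 3500 = \left(\frac{50 \left(-17\right)^{2}}{27} - 1625\right) 3500 = \left(\frac{50}{27} \cdot 289 - 1625\right) 3500 = \left(\frac{14450}{27} - 1625\right) 3500 = \left(- \frac{29425}{27}\right) 3500 = - \frac{102987500}{27}$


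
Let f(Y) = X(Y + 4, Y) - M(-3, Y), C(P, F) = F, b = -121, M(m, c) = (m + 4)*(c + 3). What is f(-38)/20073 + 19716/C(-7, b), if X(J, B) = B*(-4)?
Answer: -395736641/2428833 ≈ -162.93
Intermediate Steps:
M(m, c) = (3 + c)*(4 + m) (M(m, c) = (4 + m)*(3 + c) = (3 + c)*(4 + m))
X(J, B) = -4*B
f(Y) = -3 - 5*Y (f(Y) = -4*Y - (12 + 3*(-3) + 4*Y + Y*(-3)) = -4*Y - (12 - 9 + 4*Y - 3*Y) = -4*Y - (3 + Y) = -4*Y + (-3 - Y) = -3 - 5*Y)
f(-38)/20073 + 19716/C(-7, b) = (-3 - 5*(-38))/20073 + 19716/(-121) = (-3 + 190)*(1/20073) + 19716*(-1/121) = 187*(1/20073) - 19716/121 = 187/20073 - 19716/121 = -395736641/2428833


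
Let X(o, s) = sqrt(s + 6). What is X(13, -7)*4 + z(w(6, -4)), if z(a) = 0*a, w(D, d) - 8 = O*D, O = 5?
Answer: 4*I ≈ 4.0*I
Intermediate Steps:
w(D, d) = 8 + 5*D
z(a) = 0
X(o, s) = sqrt(6 + s)
X(13, -7)*4 + z(w(6, -4)) = sqrt(6 - 7)*4 + 0 = sqrt(-1)*4 + 0 = I*4 + 0 = 4*I + 0 = 4*I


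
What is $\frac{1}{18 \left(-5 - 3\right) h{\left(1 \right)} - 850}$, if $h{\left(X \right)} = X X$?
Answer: $- \frac{1}{994} \approx -0.001006$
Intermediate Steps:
$h{\left(X \right)} = X^{2}$
$\frac{1}{18 \left(-5 - 3\right) h{\left(1 \right)} - 850} = \frac{1}{18 \left(-5 - 3\right) 1^{2} - 850} = \frac{1}{18 \left(\left(-8\right) 1\right) - 850} = \frac{1}{18 \left(-8\right) - 850} = \frac{1}{-144 - 850} = \frac{1}{-994} = - \frac{1}{994}$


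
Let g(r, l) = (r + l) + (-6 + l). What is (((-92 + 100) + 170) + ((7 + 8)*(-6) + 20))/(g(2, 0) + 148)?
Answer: ¾ ≈ 0.75000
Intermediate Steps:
g(r, l) = -6 + r + 2*l (g(r, l) = (l + r) + (-6 + l) = -6 + r + 2*l)
(((-92 + 100) + 170) + ((7 + 8)*(-6) + 20))/(g(2, 0) + 148) = (((-92 + 100) + 170) + ((7 + 8)*(-6) + 20))/((-6 + 2 + 2*0) + 148) = ((8 + 170) + (15*(-6) + 20))/((-6 + 2 + 0) + 148) = (178 + (-90 + 20))/(-4 + 148) = (178 - 70)/144 = 108*(1/144) = ¾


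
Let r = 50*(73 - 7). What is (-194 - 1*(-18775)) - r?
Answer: 15281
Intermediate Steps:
r = 3300 (r = 50*66 = 3300)
(-194 - 1*(-18775)) - r = (-194 - 1*(-18775)) - 1*3300 = (-194 + 18775) - 3300 = 18581 - 3300 = 15281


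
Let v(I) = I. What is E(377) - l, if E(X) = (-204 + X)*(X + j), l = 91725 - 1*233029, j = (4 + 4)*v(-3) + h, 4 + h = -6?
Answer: 200643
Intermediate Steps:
h = -10 (h = -4 - 6 = -10)
j = -34 (j = (4 + 4)*(-3) - 10 = 8*(-3) - 10 = -24 - 10 = -34)
l = -141304 (l = 91725 - 233029 = -141304)
E(X) = (-204 + X)*(-34 + X) (E(X) = (-204 + X)*(X - 34) = (-204 + X)*(-34 + X))
E(377) - l = (6936 + 377² - 238*377) - 1*(-141304) = (6936 + 142129 - 89726) + 141304 = 59339 + 141304 = 200643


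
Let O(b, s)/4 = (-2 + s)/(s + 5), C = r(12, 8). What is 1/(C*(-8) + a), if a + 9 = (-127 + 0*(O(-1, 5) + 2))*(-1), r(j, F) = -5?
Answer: 1/158 ≈ 0.0063291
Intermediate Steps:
C = -5
O(b, s) = 4*(-2 + s)/(5 + s) (O(b, s) = 4*((-2 + s)/(s + 5)) = 4*((-2 + s)/(5 + s)) = 4*(-2 + s)/(5 + s))
a = 118 (a = -9 + (-127 + 0*(4*(-2 + 5)/(5 + 5) + 2))*(-1) = -9 + (-127 + 0*(4*3/10 + 2))*(-1) = -9 + (-127 + 0*(4*(⅒)*3 + 2))*(-1) = -9 + (-127 + 0*(6/5 + 2))*(-1) = -9 + (-127 + 0*(16/5))*(-1) = -9 + (-127 + 0)*(-1) = -9 - 127*(-1) = -9 + 127 = 118)
1/(C*(-8) + a) = 1/(-5*(-8) + 118) = 1/(40 + 118) = 1/158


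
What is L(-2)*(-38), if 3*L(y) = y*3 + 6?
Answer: 0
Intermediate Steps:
L(y) = 2 + y (L(y) = (y*3 + 6)/3 = (3*y + 6)/3 = (6 + 3*y)/3 = 2 + y)
L(-2)*(-38) = (2 - 2)*(-38) = 0*(-38) = 0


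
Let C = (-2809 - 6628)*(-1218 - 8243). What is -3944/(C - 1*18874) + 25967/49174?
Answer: 100771281935/190847678454 ≈ 0.52802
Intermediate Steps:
C = 89283457 (C = -9437*(-9461) = 89283457)
-3944/(C - 1*18874) + 25967/49174 = -3944/(89283457 - 1*18874) + 25967/49174 = -3944/(89283457 - 18874) + 25967*(1/49174) = -3944/89264583 + 1129/2138 = 100771281935/190847678454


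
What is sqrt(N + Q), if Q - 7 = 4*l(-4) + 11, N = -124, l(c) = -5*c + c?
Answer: I*sqrt(42) ≈ 6.4807*I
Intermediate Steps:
l(c) = -4*c
Q = 82 (Q = 7 + (4*(-4*(-4)) + 11) = 7 + (4*16 + 11) = 7 + (64 + 11) = 7 + 75 = 82)
sqrt(N + Q) = sqrt(-124 + 82) = sqrt(-42) = I*sqrt(42)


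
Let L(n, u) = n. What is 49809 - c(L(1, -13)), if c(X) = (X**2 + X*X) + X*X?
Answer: 49806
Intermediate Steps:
c(X) = 3*X**2 (c(X) = (X**2 + X**2) + X**2 = 2*X**2 + X**2 = 3*X**2)
49809 - c(L(1, -13)) = 49809 - 3*1**2 = 49809 - 3 = 49806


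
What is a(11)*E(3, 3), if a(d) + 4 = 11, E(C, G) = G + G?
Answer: 42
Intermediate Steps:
E(C, G) = 2*G
a(d) = 7 (a(d) = -4 + 11 = 7)
a(11)*E(3, 3) = 7*(2*3) = 7*6 = 42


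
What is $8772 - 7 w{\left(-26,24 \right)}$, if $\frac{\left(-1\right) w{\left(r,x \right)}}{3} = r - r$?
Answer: $8772$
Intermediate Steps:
$w{\left(r,x \right)} = 0$ ($w{\left(r,x \right)} = - 3 \left(r - r\right) = \left(-3\right) 0 = 0$)
$8772 - 7 w{\left(-26,24 \right)} = 8772 - 0 = 8772 + 0 = 8772$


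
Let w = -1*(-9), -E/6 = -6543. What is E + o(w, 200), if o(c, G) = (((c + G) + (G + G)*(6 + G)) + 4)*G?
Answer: 16561858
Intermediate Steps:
E = 39258 (E = -6*(-6543) = 39258)
w = 9
o(c, G) = G*(4 + G + c + 2*G*(6 + G)) (o(c, G) = (((G + c) + (2*G)*(6 + G)) + 4)*G = (((G + c) + 2*G*(6 + G)) + 4)*G = ((G + c + 2*G*(6 + G)) + 4)*G = (4 + G + c + 2*G*(6 + G))*G = G*(4 + G + c + 2*G*(6 + G)))
E + o(w, 200) = 39258 + 200*(4 + 9 + 2*200**2 + 13*200) = 39258 + 200*(4 + 9 + 2*40000 + 2600) = 39258 + 200*(4 + 9 + 80000 + 2600) = 39258 + 200*82613 = 39258 + 16522600 = 16561858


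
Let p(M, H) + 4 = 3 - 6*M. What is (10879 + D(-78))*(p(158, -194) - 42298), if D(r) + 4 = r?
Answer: -466937859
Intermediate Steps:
D(r) = -4 + r
p(M, H) = -1 - 6*M (p(M, H) = -4 + (3 - 6*M) = -1 - 6*M)
(10879 + D(-78))*(p(158, -194) - 42298) = (10879 + (-4 - 78))*((-1 - 6*158) - 42298) = (10879 - 82)*((-1 - 948) - 42298) = 10797*(-949 - 42298) = 10797*(-43247) = -466937859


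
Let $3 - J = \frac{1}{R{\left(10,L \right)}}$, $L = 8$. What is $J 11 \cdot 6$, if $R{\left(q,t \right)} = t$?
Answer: $\frac{759}{4} \approx 189.75$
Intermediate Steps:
$J = \frac{23}{8}$ ($J = 3 - \frac{1}{8} = \frac{23}{8} \approx 2.875$)
$J 11 \cdot 6 = \frac{23}{8} \cdot 11 \cdot 6 = \frac{253}{8} \cdot 6 = \frac{759}{4}$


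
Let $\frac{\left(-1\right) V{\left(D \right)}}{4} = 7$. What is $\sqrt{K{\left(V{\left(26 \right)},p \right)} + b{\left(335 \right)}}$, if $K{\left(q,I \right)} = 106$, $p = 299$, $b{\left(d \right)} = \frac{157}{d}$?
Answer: $\frac{3 \sqrt{1327605}}{335} \approx 10.318$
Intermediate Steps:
$V{\left(D \right)} = -28$ ($V{\left(D \right)} = \left(-4\right) 7 = -28$)
$\sqrt{K{\left(V{\left(26 \right)},p \right)} + b{\left(335 \right)}} = \sqrt{106 + \frac{157}{335}} = \sqrt{\frac{35667}{335}} = \frac{3 \sqrt{1327605}}{335}$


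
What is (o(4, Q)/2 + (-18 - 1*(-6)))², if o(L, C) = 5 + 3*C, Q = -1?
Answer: 121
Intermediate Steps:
(o(4, Q)/2 + (-18 - 1*(-6)))² = ((5 + 3*(-1))/2 + (-18 - 1*(-6)))² = ((5 - 3)*(½) + (-18 + 6))² = (2*(½) - 12)² = (1 - 12)² = (-11)² = 121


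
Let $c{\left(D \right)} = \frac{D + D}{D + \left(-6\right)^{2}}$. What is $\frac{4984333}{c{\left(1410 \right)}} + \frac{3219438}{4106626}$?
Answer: $\frac{2466490131168119}{965057110} \approx 2.5558 \cdot 10^{6}$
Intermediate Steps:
$c{\left(D \right)} = \frac{2 D}{36 + D}$ ($c{\left(D \right)} = \frac{2 D}{D + 36} = \frac{2 D}{36 + D}$)
$\frac{4984333}{c{\left(1410 \right)}} + \frac{3219438}{4106626} = \frac{4984333}{2 \cdot 1410 \frac{1}{36 + 1410}} + \frac{3219438}{4106626} = \frac{4984333}{2 \cdot 1410 \cdot \frac{1}{1446}} + 3219438 \cdot \frac{1}{4106626} = \frac{4984333}{2 \cdot 1410 \cdot \frac{1}{1446}} + \frac{1609719}{2053313} = \frac{4984333}{\frac{470}{241}} + \frac{1609719}{2053313} = 4984333 \cdot \frac{241}{470} + \frac{1609719}{2053313} = \frac{1201224253}{470} + \frac{1609719}{2053313} = \frac{2466490131168119}{965057110}$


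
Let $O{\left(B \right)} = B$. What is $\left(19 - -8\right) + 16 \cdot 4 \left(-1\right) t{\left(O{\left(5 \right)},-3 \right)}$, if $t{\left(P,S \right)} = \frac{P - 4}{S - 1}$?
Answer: $43$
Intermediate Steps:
$t{\left(P,S \right)} = \frac{-4 + P}{-1 + S}$
$\left(19 - -8\right) + 16 \cdot 4 \left(-1\right) t{\left(O{\left(5 \right)},-3 \right)} = \left(19 - -8\right) + 16 \cdot 4 \left(-1\right) \frac{-4 + 5}{-1 - 3} = \left(19 + 8\right) + 16 \left(- 4 \frac{1}{-4} \cdot 1\right) = 27 + 16 \left(- 4 \left(\left(- \frac{1}{4}\right) 1\right)\right) = 27 + 16 \left(\left(-4\right) \left(- \frac{1}{4}\right)\right) = 27 + 16 \cdot 1 = 27 + 16 = 43$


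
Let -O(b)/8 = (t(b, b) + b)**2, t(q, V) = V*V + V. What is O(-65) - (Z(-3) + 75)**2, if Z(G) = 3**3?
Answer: -134162604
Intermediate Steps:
Z(G) = 27
t(q, V) = V + V**2 (t(q, V) = V**2 + V = V + V**2)
O(b) = -8*(b + b*(1 + b))**2 (O(b) = -8*(b*(1 + b) + b)**2 = -8*(b + b*(1 + b))**2)
O(-65) - (Z(-3) + 75)**2 = -8*(-65)**2*(2 - 65)**2 - (27 + 75)**2 = -8*4225*(-63)**2 - 1*102**2 = -8*4225*3969 - 1*10404 = -134152200 - 10404 = -134162604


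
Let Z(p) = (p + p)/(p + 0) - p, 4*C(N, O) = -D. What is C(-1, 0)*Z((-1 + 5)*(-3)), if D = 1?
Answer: -7/2 ≈ -3.5000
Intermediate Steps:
C(N, O) = -1/4 (C(N, O) = (-1*1)/4 = (1/4)*(-1) = -1/4)
Z(p) = 2 - p (Z(p) = (2*p)/p - p = 2 - p)
C(-1, 0)*Z((-1 + 5)*(-3)) = -(2 - (-1 + 5)*(-3))/4 = -(2 - 4*(-3))/4 = -(2 - 1*(-12))/4 = -(2 + 12)/4 = -1/4*14 = -7/2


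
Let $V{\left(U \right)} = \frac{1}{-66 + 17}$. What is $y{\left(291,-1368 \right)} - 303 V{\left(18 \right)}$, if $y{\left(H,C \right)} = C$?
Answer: $- \frac{66729}{49} \approx -1361.8$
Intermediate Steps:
$V{\left(U \right)} = - \frac{1}{49}$ ($V{\left(U \right)} = \frac{1}{-49} = - \frac{1}{49}$)
$y{\left(291,-1368 \right)} - 303 V{\left(18 \right)} = -1368 - - \frac{303}{49} = -1368 + \frac{303}{49} = - \frac{66729}{49}$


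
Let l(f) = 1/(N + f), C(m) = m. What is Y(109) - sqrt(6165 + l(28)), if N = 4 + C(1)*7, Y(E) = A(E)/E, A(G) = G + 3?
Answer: 112/109 - 2*sqrt(2344251)/39 ≈ -77.490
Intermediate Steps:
A(G) = 3 + G
Y(E) = (3 + E)/E
N = 11 (N = 4 + 1*7 = 4 + 7 = 11)
l(f) = 1/(11 + f)
Y(109) - sqrt(6165 + l(28)) = (3 + 109)/109 - sqrt(6165 + 1/(11 + 28)) = (1/109)*112 - sqrt(6165 + 1/39) = 112/109 - sqrt(6165 + 1/39) = 112/109 - sqrt(240436/39) = 112/109 - 2*sqrt(2344251)/39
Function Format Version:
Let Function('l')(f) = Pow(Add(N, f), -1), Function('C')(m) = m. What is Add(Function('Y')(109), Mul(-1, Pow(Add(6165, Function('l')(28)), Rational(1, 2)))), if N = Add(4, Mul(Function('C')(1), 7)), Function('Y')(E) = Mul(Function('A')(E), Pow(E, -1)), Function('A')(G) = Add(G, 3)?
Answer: Add(Rational(112, 109), Mul(Rational(-2, 39), Pow(2344251, Rational(1, 2)))) ≈ -77.490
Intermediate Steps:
Function('A')(G) = Add(3, G)
Function('Y')(E) = Mul(Pow(E, -1), Add(3, E)) (Function('Y')(E) = Mul(Add(3, E), Pow(E, -1)) = Mul(Pow(E, -1), Add(3, E)))
N = 11 (N = Add(4, Mul(1, 7)) = Add(4, 7) = 11)
Function('l')(f) = Pow(Add(11, f), -1)
Add(Function('Y')(109), Mul(-1, Pow(Add(6165, Function('l')(28)), Rational(1, 2)))) = Add(Mul(Pow(109, -1), Add(3, 109)), Mul(-1, Pow(Add(6165, Pow(Add(11, 28), -1)), Rational(1, 2)))) = Add(Mul(Rational(1, 109), 112), Mul(-1, Pow(Add(6165, Pow(39, -1)), Rational(1, 2)))) = Add(Rational(112, 109), Mul(-1, Pow(Add(6165, Rational(1, 39)), Rational(1, 2)))) = Add(Rational(112, 109), Mul(-1, Pow(Rational(240436, 39), Rational(1, 2)))) = Add(Rational(112, 109), Mul(-1, Mul(Rational(2, 39), Pow(2344251, Rational(1, 2))))) = Add(Rational(112, 109), Mul(Rational(-2, 39), Pow(2344251, Rational(1, 2))))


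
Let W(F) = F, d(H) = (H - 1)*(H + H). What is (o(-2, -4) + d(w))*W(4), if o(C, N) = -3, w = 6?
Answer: 228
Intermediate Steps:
d(H) = 2*H*(-1 + H) (d(H) = (-1 + H)*(2*H) = 2*H*(-1 + H))
(o(-2, -4) + d(w))*W(4) = (-3 + 2*6*(-1 + 6))*4 = (-3 + 2*6*5)*4 = (-3 + 60)*4 = 57*4 = 228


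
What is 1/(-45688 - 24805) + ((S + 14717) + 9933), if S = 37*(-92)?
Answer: 1497694277/70493 ≈ 21246.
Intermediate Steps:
S = -3404
1/(-45688 - 24805) + ((S + 14717) + 9933) = 1/(-45688 - 24805) + ((-3404 + 14717) + 9933) = 1/(-70493) + (11313 + 9933) = -1/70493 + 21246 = 1497694277/70493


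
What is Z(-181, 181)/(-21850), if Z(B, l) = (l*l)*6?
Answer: -98283/10925 ≈ -8.9962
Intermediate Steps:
Z(B, l) = 6*l² (Z(B, l) = l²*6 = 6*l²)
Z(-181, 181)/(-21850) = (6*181²)/(-21850) = (6*32761)*(-1/21850) = 196566*(-1/21850) = -98283/10925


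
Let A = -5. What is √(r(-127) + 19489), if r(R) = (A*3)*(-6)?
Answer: √19579 ≈ 139.93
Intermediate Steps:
r(R) = 90 (r(R) = -5*3*(-6) = -15*(-6) = 90)
√(r(-127) + 19489) = √(90 + 19489) = √19579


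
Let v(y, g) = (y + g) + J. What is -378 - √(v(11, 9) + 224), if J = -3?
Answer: -378 - √241 ≈ -393.52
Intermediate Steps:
v(y, g) = -3 + g + y (v(y, g) = (y + g) - 3 = (g + y) - 3 = -3 + g + y)
-378 - √(v(11, 9) + 224) = -378 - √((-3 + 9 + 11) + 224) = -378 - √(17 + 224) = -378 - √241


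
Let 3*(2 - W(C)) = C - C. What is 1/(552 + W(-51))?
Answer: 1/554 ≈ 0.0018051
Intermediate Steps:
W(C) = 2 (W(C) = 2 - (C - C)/3 = 2 - ⅓*0 = 2 + 0 = 2)
1/(552 + W(-51)) = 1/(552 + 2) = 1/554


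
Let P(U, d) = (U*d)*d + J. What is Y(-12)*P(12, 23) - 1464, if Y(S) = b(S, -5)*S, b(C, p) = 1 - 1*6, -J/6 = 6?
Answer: 377256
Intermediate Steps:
J = -36 (J = -6*6 = -36)
b(C, p) = -5 (b(C, p) = 1 - 6 = -5)
Y(S) = -5*S
P(U, d) = -36 + U*d² (P(U, d) = (U*d)*d - 36 = U*d² - 36 = -36 + U*d²)
Y(-12)*P(12, 23) - 1464 = (-5*(-12))*(-36 + 12*23²) - 1464 = 60*(-36 + 12*529) - 1464 = 60*(-36 + 6348) - 1464 = 60*6312 - 1464 = 378720 - 1464 = 377256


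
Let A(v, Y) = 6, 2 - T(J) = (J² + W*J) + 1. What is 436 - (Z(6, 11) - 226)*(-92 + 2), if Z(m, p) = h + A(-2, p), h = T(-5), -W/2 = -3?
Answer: -18824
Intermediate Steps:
W = 6 (W = -2*(-3) = 6)
T(J) = 1 - J² - 6*J (T(J) = 2 - ((J² + 6*J) + 1) = 2 - (1 + J² + 6*J) = 2 + (-1 - J² - 6*J) = 1 - J² - 6*J)
h = 6 (h = 1 - 1*(-5)² - 6*(-5) = 1 - 1*25 + 30 = 1 - 25 + 30 = 6)
Z(m, p) = 12 (Z(m, p) = 6 + 6 = 12)
436 - (Z(6, 11) - 226)*(-92 + 2) = 436 - (12 - 226)*(-92 + 2) = 436 - (-214)*(-90) = 436 - 1*19260 = 436 - 19260 = -18824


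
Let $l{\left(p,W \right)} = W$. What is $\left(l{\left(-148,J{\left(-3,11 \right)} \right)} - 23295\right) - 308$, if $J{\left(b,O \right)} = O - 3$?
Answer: $-23595$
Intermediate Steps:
$J{\left(b,O \right)} = -3 + O$
$\left(l{\left(-148,J{\left(-3,11 \right)} \right)} - 23295\right) - 308 = \left(\left(-3 + 11\right) - 23295\right) - 308 = \left(8 - 23295\right) - 308 = -23287 - 308 = -23595$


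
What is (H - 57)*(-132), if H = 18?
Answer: 5148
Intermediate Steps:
(H - 57)*(-132) = (18 - 57)*(-132) = -39*(-132) = 5148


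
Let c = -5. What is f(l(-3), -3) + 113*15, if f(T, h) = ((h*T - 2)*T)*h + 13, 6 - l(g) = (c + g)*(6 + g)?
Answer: 9988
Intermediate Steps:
l(g) = 6 - (-5 + g)*(6 + g)
f(T, h) = 13 + T*h*(-2 + T*h) (f(T, h) = ((T*h - 2)*T)*h + 13 = ((-2 + T*h)*T)*h + 13 = (T*(-2 + T*h))*h + 13 = T*h*(-2 + T*h) + 13 = 13 + T*h*(-2 + T*h))
f(l(-3), -3) + 113*15 = (13 + (36 - 1*(-3) - 1*(-3)**2)**2*(-3)**2 - 2*(36 - 1*(-3) - 1*(-3)**2)*(-3)) + 113*15 = (13 + (36 + 3 - 1*9)**2*9 - 2*(36 + 3 - 1*9)*(-3)) + 1695 = (13 + (36 + 3 - 9)**2*9 - 2*(36 + 3 - 9)*(-3)) + 1695 = (13 + 30**2*9 - 2*30*(-3)) + 1695 = (13 + 900*9 + 180) + 1695 = (13 + 8100 + 180) + 1695 = 8293 + 1695 = 9988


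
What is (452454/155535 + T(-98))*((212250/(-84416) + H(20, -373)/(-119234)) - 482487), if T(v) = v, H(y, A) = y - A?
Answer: 748185008479138689621/16307289593740 ≈ 4.5880e+7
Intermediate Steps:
(452454/155535 + T(-98))*((212250/(-84416) + H(20, -373)/(-119234)) - 482487) = (452454/155535 - 98)*((212250/(-84416) + (20 - 1*(-373))/(-119234)) - 482487) = (452454*(1/155535) - 98)*((212250*(-1/84416) + (20 + 373)*(-1/119234)) - 482487) = (150818/51845 - 98)*((-106125/42208 + 393*(-1/119234)) - 482487) = -4929992*((-106125/42208 - 393/119234) - 482487)/51845 = -4929992*(-6335147997/2516314336 - 482487)/51845 = -4929992/51845*(-1214095290181629/2516314336) = 748185008479138689621/16307289593740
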